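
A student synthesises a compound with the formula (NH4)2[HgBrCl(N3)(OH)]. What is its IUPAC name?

The 2 ammonium counter-ions carry a total charge of +2, so each complex ion is 2−.
Ligand charges: 1×bromo (-1 each), 1×chloro (-1 each), 1×hydroxo (-1 each), 1×azido (-1 each); total -4. So Hg + (-4) = 2−, giving Hg = +2.
Ligands are named alphabetically: azido before bromo before chloro before hydroxo.
The complex ion is anionic, so mercury takes the -ate form mercurate(II).

ammonium azidobromochlorohydroxomercurate(II)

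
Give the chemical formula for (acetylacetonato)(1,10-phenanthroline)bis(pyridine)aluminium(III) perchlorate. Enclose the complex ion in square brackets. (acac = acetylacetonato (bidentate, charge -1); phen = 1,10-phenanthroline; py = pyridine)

Ligands: 1 acetylacetonato (acac, -1), 1 1,10-phenanthroline (phen, neutral), 2 pyridine (py, neutral). Ligand charge sum = -1.
With Al in oxidation state +3, the complex ion is [Al...]^2+.
Charge balance with perchlorate (-1) requires 1 complex ion per 2 perchlorate.

[Al(acac)(phen)(py)2](ClO4)2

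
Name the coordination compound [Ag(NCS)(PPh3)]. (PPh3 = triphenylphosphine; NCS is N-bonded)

There is no counter-ion, so the complex is neutral overall.
Ligand charges: 1×triphenylphosphine (neutral), 1×isothiocyanato (-1 each); total -1. So Ag + (-1) = 0, giving Ag = +1.
Ligands are named alphabetically: isothiocyanato before triphenylphosphine.

isothiocyanato(triphenylphosphine)silver(I)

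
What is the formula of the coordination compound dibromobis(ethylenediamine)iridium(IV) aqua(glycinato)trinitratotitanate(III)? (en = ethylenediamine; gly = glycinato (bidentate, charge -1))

[IrBr2(en)2][Ti(gly)(H2O)(NO3)3]2

Cation [Ir…]: ligand charges -2, Ir(IV) ⇒ ion charge 2+.
Anion [Ti…]: ligand charges -4, Ti(III) ⇒ ion charge 1−.
One 2+ cation requires 2 of the 1− anion.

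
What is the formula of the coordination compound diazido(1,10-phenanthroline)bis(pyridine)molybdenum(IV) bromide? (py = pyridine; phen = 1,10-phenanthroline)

Ligands: 2 pyridine (py, neutral), 1 1,10-phenanthroline (phen, neutral), 2 azido (N3, -1). Ligand charge sum = -2.
Charge balance with bromide (-1) requires 1 complex ion per 2 bromide.

[Mo(N3)2(phen)(py)2]Br2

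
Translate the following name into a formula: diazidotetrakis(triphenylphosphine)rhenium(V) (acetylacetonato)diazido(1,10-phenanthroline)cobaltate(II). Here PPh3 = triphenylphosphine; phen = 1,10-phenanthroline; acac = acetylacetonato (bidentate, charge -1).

[Re(N3)2(PPh3)4][Co(acac)(N3)2(phen)]3

Cation [Re…]: ligand charges -2, Re(V) ⇒ ion charge 3+.
Anion [Co…]: ligand charges -3, Co(II) ⇒ ion charge 1−.
One 3+ cation requires 3 of the 1− anion.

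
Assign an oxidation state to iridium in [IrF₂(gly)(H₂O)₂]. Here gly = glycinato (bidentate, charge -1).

+3

No counter-ion: the bracketed complex is neutral.
Ligand charges: 2×F = -2; 2×H2O neutral; 1×gly = -1; sum -3.
Ir + (-3) = 0 ⇒ Ir is +3.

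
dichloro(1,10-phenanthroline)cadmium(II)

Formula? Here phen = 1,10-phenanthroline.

Ligands: 1 1,10-phenanthroline (phen, neutral), 2 chloro (Cl, -1). Ligand charge sum = -2.
With Cd in oxidation state +2, the complex ion is [Cd...].

[CdCl2(phen)]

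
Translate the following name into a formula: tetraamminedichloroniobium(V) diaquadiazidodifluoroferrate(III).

Cation [Nb…]: ligand charges -2, Nb(V) ⇒ ion charge 3+.
Anion [Fe…]: ligand charges -4, Fe(III) ⇒ ion charge 1−.
One 3+ cation requires 3 of the 1− anion.

[NbCl2(NH3)4][FeF2(H2O)2(N3)2]3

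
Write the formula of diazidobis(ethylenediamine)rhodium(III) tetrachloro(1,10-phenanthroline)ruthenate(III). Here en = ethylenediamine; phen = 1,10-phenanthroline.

[Rh(en)2(N3)2][RuCl4(phen)]

Cation [Rh…]: ligand charges -2, Rh(III) ⇒ ion charge 1+.
Anion [Ru…]: ligand charges -4, Ru(III) ⇒ ion charge 1−.
One 1+ cation balances one 1− anion.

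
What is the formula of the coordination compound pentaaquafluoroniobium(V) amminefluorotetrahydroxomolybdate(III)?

[NbF(H2O)5][MoF(NH3)(OH)4]2

Cation [Nb…]: ligand charges -1, Nb(V) ⇒ ion charge 4+.
Anion [Mo…]: ligand charges -5, Mo(III) ⇒ ion charge 2−.
One 4+ cation requires 2 of the 2− anion.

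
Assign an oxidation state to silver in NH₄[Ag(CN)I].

+1

1 ammonium outside the brackets (+1 each) → the complex ion is 1−.
Ligand charges: 1×CN = -1; 1×I = -1; sum -2.
Ag + (-2) = 1− ⇒ Ag is +1.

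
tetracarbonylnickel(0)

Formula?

[Ni(CO)4]

Ligands: 4 carbonyl (CO, neutral). Ligand charge sum = 0.
With Ni in oxidation state 0, the complex ion is [Ni...].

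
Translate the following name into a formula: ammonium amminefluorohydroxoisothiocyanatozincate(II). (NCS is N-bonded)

NH4[ZnF(NCS)(NH3)(OH)]

Ligands: 1 fluoro (F, -1), 1 hydroxo (OH, -1), 1 isothiocyanato (NCS, -1), 1 ammine (NH3, neutral). Ligand charge sum = -3.
With Zn in oxidation state +2, the complex ion is [Zn...]^1−.
Charge balance with ammonium (+1) requires 1 complex ion per 1 ammonium.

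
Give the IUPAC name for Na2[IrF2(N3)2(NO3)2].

sodium diazidodifluorodinitratoiridate(IV)

The 2 sodium counter-ions carry a total charge of +2, so each complex ion is 2−.
Ligand charges: 2×azido (-1 each), 2×fluoro (-1 each), 2×nitrato (-1 each); total -6. So Ir + (-6) = 2−, giving Ir = +4.
Ligands are named alphabetically: azido before fluoro before nitrato.
The complex ion is anionic, so iridium takes the -ate form iridate(IV).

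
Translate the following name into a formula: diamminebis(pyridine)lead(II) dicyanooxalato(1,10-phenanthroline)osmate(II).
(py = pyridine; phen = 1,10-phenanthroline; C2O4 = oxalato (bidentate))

[Pb(NH3)2(py)2][Os(C2O4)(CN)2(phen)]

Cation [Pb…]: ligand charges 0, Pb(II) ⇒ ion charge 2+.
Anion [Os…]: ligand charges -4, Os(II) ⇒ ion charge 2−.
One 2+ cation balances one 2− anion.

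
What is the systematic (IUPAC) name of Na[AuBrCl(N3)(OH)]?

sodium azidobromochlorohydroxoaurate(III)

The 1 sodium counter-ion carries a total charge of +1, so each complex ion is 1−.
Ligand charges: 1×bromo (-1 each), 1×azido (-1 each), 1×chloro (-1 each), 1×hydroxo (-1 each); total -4. So Au + (-4) = 1−, giving Au = +3.
The complex ion is anionic, so gold takes the -ate form aurate(III).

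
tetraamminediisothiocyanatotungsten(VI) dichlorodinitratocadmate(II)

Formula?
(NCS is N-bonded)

Cation [W…]: ligand charges -2, W(VI) ⇒ ion charge 4+.
Anion [Cd…]: ligand charges -4, Cd(II) ⇒ ion charge 2−.

[W(NCS)2(NH3)4][CdCl2(NO3)2]2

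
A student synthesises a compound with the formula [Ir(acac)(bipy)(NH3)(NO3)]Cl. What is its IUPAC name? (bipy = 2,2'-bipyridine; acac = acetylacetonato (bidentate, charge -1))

The 1 chloride counter-ion carries a total charge of -1, so each complex ion is 1+.
Ligand charges: 1×ammine (neutral), 1×nitrato (-1 each), 1×2,2'-bipyridine (neutral), 1×acetylacetonato (-1 each); total -2. So Ir + (-2) = 1+, giving Ir = +3.
Ligands are named alphabetically: acetylacetonato before ammine before bipyridine before nitrato.

(acetylacetonato)ammine(2,2'-bipyridine)nitratoiridium(III) chloride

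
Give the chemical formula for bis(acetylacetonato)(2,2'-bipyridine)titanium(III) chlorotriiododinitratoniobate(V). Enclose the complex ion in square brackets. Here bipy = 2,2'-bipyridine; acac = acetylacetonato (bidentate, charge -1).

[Ti(acac)2(bipy)][NbClI3(NO3)2]

Cation [Ti…]: ligand charges -2, Ti(III) ⇒ ion charge 1+.
Anion [Nb…]: ligand charges -6, Nb(V) ⇒ ion charge 1−.
One 1+ cation balances one 1− anion.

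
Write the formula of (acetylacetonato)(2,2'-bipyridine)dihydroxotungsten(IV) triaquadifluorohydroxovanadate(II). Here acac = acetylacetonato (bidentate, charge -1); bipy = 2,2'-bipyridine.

[W(acac)(bipy)(OH)2][VF2(H2O)3(OH)]

Cation [W…]: ligand charges -3, W(IV) ⇒ ion charge 1+.
Anion [V…]: ligand charges -3, V(II) ⇒ ion charge 1−.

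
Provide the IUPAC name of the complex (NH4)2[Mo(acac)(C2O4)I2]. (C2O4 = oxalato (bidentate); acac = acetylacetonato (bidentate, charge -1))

The 2 ammonium counter-ions carry a total charge of +2, so each complex ion is 2−.
Ligand charges: 1×oxalato (-2 each), 2×iodo (-1 each), 1×acetylacetonato (-1 each); total -5. So Mo + (-5) = 2−, giving Mo = +3.
The complex ion is anionic, so molybdenum takes the -ate form molybdate(III).

ammonium (acetylacetonato)diiodooxalatomolybdate(III)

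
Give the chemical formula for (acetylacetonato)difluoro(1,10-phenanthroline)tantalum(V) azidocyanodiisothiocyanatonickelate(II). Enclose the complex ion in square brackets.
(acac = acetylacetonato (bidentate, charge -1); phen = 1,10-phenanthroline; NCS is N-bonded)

Cation [Ta…]: ligand charges -3, Ta(V) ⇒ ion charge 2+.
Anion [Ni…]: ligand charges -4, Ni(II) ⇒ ion charge 2−.
One 2+ cation balances one 2− anion.

[Ta(acac)F2(phen)][Ni(CN)(N3)(NCS)2]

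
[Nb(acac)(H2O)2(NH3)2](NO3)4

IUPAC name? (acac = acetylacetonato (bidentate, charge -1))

The 4 nitrate counter-ions carry a total charge of -4, so each complex ion is 4+.
Ligand charges: 2×aqua (neutral), 1×acetylacetonato (-1 each), 2×ammine (neutral); total -1. So Nb + (-1) = 4+, giving Nb = +5.
Ligands are named alphabetically: acetylacetonato before ammine before aqua.

(acetylacetonato)diamminediaquaniobium(V) nitrate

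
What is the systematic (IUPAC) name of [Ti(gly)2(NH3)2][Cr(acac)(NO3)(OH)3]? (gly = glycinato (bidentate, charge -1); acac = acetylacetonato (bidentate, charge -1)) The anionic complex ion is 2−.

The complex anion is given as 2−; its ligand charges sum to -5, so Cr = +3.
A 1:1 salt means the cation carries the equal and opposite charge, 2+.
Cation: ligand charges sum to -2; for the ion to be 2+, Ti = +4.

diamminebis(glycinato)titanium(IV) (acetylacetonato)trihydroxonitratochromate(III)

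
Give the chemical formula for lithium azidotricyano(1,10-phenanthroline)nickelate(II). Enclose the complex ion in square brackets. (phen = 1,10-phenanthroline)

Ligands: 1 azido (N3, -1), 1 1,10-phenanthroline (phen, neutral), 3 cyano (CN, -1). Ligand charge sum = -4.
Charge balance with lithium (+1) requires 1 complex ion per 2 lithium.

Li2[Ni(CN)3(N3)(phen)]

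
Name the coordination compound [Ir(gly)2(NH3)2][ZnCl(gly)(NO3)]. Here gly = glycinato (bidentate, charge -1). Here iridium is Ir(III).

diamminebis(glycinato)iridium(III) chloro(glycinato)nitratozincate(II)

Ir is given as +3; the cation's ligand charges sum to -2, so the complex cation is 1+.
A 1:1 salt means the anion carries the equal and opposite charge, 1−.
Anion: ligand charges sum to -3; for the ion to be 1−, Zn = +2.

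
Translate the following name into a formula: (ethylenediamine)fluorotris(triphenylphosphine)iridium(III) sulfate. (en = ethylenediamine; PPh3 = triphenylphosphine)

Ligands: 1 ethylenediamine (en, neutral), 3 triphenylphosphine (PPh3, neutral), 1 fluoro (F, -1). Ligand charge sum = -1.
With Ir in oxidation state +3, the complex ion is [Ir...]^2+.
Charge balance with sulfate (-2) requires 1 complex ion per 1 sulfate.

[Ir(en)F(PPh3)3]SO4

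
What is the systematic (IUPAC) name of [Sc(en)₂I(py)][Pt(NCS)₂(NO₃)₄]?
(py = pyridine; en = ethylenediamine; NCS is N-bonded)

Scandium is always +3 in its complexes; the cation's ligand charges sum to -1, so the complex cation is 2+.
A 1:1 salt means the anion carries the equal and opposite charge, 2−.
Anion: ligand charges sum to -6; for the ion to be 2−, Pt = +4.

bis(ethylenediamine)iodo(pyridine)scandium(III) diisothiocyanatotetranitratoplatinate(IV)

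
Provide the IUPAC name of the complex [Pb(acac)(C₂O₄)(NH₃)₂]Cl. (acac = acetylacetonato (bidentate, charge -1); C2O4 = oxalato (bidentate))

The 1 chloride counter-ion carries a total charge of -1, so each complex ion is 1+.
Ligand charges: 2×ammine (neutral), 1×acetylacetonato (-1 each), 1×oxalato (-2 each); total -3. So Pb + (-3) = 1+, giving Pb = +4.
Ligands are named alphabetically: acetylacetonato before ammine before oxalato.

(acetylacetonato)diammineoxalatolead(IV) chloride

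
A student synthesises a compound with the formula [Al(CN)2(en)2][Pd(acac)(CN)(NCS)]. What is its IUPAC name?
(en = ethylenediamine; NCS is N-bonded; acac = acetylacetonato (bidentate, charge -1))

Both ions are complex: the cation is named first with the plain metal name, the anion second with the -ate form; each ion's ligands are alphabetised independently.
Aluminium is always +3 in its complexes; the cation's ligand charges sum to -2, so the complex cation is 1+.
A 1:1 salt means the anion carries the equal and opposite charge, 1−.
Anion: ligand charges sum to -3; for the ion to be 1−, Pd = +2.

dicyanobis(ethylenediamine)aluminium(III) (acetylacetonato)cyanoisothiocyanatopalladate(II)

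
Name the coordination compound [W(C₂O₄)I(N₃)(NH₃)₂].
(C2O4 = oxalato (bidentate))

There is no counter-ion, so the complex is neutral overall.
Ligand charges: 1×azido (-1 each), 1×iodo (-1 each), 1×oxalato (-2 each), 2×ammine (neutral); total -4. So W + (-4) = 0, giving W = +4.
Ligands are named alphabetically: ammine before azido before iodo before oxalato.

diammineazidoiodooxalatotungsten(IV)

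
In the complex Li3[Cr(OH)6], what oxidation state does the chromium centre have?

3 lithium outside the brackets (+1 each) → the complex ion is 3−.
Ligand charges: 6×OH = -6; sum -6.
Cr + (-6) = 3− ⇒ Cr is +3.

+3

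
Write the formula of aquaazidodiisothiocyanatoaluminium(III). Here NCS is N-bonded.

[Al(H2O)(N3)(NCS)2]

Ligands: 2 isothiocyanato (NCS, -1), 1 aqua (H2O, neutral), 1 azido (N3, -1). Ligand charge sum = -3.
With Al in oxidation state +3, the complex ion is [Al...].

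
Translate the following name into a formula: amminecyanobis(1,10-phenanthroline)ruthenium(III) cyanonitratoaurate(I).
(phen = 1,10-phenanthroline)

Cation [Ru…]: ligand charges -1, Ru(III) ⇒ ion charge 2+.
Anion [Au…]: ligand charges -2, Au(I) ⇒ ion charge 1−.

[Ru(CN)(NH3)(phen)2][Au(CN)(NO3)]2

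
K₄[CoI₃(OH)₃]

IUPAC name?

potassium trihydroxotriiodocobaltate(II)

The 4 potassium counter-ions carry a total charge of +4, so each complex ion is 4−.
Ligand charges: 3×hydroxo (-1 each), 3×iodo (-1 each); total -6. So Co + (-6) = 4−, giving Co = +2.
Ligands are named alphabetically: hydroxo before iodo.
The complex ion is anionic, so cobalt takes the -ate form cobaltate(II).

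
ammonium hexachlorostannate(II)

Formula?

Ligands: 6 chloro (Cl, -1). Ligand charge sum = -6.
With Sn in oxidation state +2, the complex ion is [Sn...]^4−.
Charge balance with ammonium (+1) requires 1 complex ion per 4 ammonium.

(NH4)4[SnCl6]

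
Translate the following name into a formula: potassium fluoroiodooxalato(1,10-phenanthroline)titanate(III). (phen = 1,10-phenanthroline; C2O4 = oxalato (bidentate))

K[Ti(C2O4)FI(phen)]

Ligands: 1 fluoro (F, -1), 1 1,10-phenanthroline (phen, neutral), 1 oxalato (C2O4, -2), 1 iodo (I, -1). Ligand charge sum = -4.
With Ti in oxidation state +3, the complex ion is [Ti...]^1−.
Charge balance with potassium (+1) requires 1 complex ion per 1 potassium.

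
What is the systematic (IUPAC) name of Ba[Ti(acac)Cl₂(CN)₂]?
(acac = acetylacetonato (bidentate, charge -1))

The 1 barium counter-ion carries a total charge of +2, so each complex ion is 2−.
Ligand charges: 2×cyano (-1 each), 1×acetylacetonato (-1 each), 2×chloro (-1 each); total -5. So Ti + (-5) = 2−, giving Ti = +3.
Ligands are named alphabetically: acetylacetonato before chloro before cyano.
The complex ion is anionic, so titanium takes the -ate form titanate(III).

barium (acetylacetonato)dichlorodicyanotitanate(III)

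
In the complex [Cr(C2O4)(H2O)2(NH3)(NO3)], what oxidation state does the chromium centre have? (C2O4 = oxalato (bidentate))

No counter-ion: the bracketed complex is neutral.
Ligand charges: 2×H2O neutral; 1×NH3 neutral; 1×C2O4 = -2; 1×NO3 = -1; sum -3.
Cr + (-3) = 0 ⇒ Cr is +3.

+3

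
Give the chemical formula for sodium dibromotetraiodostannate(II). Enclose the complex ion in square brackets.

Ligands: 2 bromo (Br, -1), 4 iodo (I, -1). Ligand charge sum = -6.
Charge balance with sodium (+1) requires 1 complex ion per 4 sodium.

Na4[SnBr2I4]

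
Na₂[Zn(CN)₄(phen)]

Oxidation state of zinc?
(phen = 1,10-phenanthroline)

+2

2 sodium outside the brackets (+1 each) → the complex ion is 2−.
Ligand charges: 4×CN = -4; 1×phen neutral; sum -4.
Zn + (-4) = 2− ⇒ Zn is +2.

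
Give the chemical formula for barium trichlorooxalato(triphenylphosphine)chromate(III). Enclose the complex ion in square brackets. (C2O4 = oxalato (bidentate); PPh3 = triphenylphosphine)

Ligands: 1 oxalato (C2O4, -2), 3 chloro (Cl, -1), 1 triphenylphosphine (PPh3, neutral). Ligand charge sum = -5.
With Cr in oxidation state +3, the complex ion is [Cr...]^2−.
Charge balance with barium (+2) requires 1 complex ion per 1 barium.

Ba[Cr(C2O4)Cl3(PPh3)]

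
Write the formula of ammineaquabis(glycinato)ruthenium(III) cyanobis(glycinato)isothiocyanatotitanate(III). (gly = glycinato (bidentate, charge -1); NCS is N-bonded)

Cation [Ru…]: ligand charges -2, Ru(III) ⇒ ion charge 1+.
Anion [Ti…]: ligand charges -4, Ti(III) ⇒ ion charge 1−.

[Ru(gly)2(H2O)(NH3)][Ti(CN)(gly)2(NCS)]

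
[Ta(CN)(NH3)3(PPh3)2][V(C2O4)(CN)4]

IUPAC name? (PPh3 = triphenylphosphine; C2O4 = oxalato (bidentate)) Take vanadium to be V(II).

V is given as +2; the anion's ligand charges sum to -6, so the complex anion is 4−.
A 1:1 salt means the cation carries the equal and opposite charge, 4+.
Cation: ligand charges sum to -1; for the ion to be 4+, Ta = +5.

triamminecyanobis(triphenylphosphine)tantalum(V) tetracyanooxalatovanadate(II)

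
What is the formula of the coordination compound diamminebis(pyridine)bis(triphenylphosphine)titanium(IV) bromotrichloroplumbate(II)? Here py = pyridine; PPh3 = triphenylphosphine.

[Ti(NH3)2(PPh3)2(py)2][PbBrCl3]2

Cation [Ti…]: ligand charges 0, Ti(IV) ⇒ ion charge 4+.
Anion [Pb…]: ligand charges -4, Pb(II) ⇒ ion charge 2−.
One 4+ cation requires 2 of the 2− anion.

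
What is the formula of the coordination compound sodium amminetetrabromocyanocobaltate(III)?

Na2[CoBr4(CN)(NH3)]

Ligands: 1 cyano (CN, -1), 1 ammine (NH3, neutral), 4 bromo (Br, -1). Ligand charge sum = -5.
With Co in oxidation state +3, the complex ion is [Co...]^2−.
Charge balance with sodium (+1) requires 1 complex ion per 2 sodium.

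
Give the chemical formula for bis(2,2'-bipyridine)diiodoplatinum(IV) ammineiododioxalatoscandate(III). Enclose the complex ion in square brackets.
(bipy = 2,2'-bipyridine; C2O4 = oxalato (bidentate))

[Pt(bipy)2I2][Sc(C2O4)2I(NH3)]

Cation [Pt…]: ligand charges -2, Pt(IV) ⇒ ion charge 2+.
Anion [Sc…]: ligand charges -5, Sc(III) ⇒ ion charge 2−.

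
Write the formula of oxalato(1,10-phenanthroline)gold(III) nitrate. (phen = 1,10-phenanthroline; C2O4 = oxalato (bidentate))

Ligands: 1 1,10-phenanthroline (phen, neutral), 1 oxalato (C2O4, -2). Ligand charge sum = -2.
Charge balance with nitrate (-1) requires 1 complex ion per 1 nitrate.

[Au(C2O4)(phen)]NO3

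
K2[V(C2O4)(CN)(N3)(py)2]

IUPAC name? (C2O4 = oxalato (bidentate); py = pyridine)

The 2 potassium counter-ions carry a total charge of +2, so each complex ion is 2−.
Ligand charges: 1×azido (-1 each), 1×oxalato (-2 each), 1×cyano (-1 each), 2×pyridine (neutral); total -4. So V + (-4) = 2−, giving V = +2.
Ligands are named alphabetically: azido before cyano before oxalato before pyridine.
The complex ion is anionic, so vanadium takes the -ate form vanadate(II).

potassium azidocyanooxalatobis(pyridine)vanadate(II)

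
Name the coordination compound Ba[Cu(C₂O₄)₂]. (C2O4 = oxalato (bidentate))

barium dioxalatocuprate(II)

The 1 barium counter-ion carries a total charge of +2, so each complex ion is 2−.
Ligand charges: 2×oxalato (-2 each); total -4. So Cu + (-4) = 2−, giving Cu = +2.
The complex ion is anionic, so copper takes the -ate form cuprate(II).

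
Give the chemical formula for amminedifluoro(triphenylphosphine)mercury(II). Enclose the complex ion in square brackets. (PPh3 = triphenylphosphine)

[HgF2(NH3)(PPh3)]

Ligands: 1 triphenylphosphine (PPh3, neutral), 1 ammine (NH3, neutral), 2 fluoro (F, -1). Ligand charge sum = -2.
With Hg in oxidation state +2, the complex ion is [Hg...].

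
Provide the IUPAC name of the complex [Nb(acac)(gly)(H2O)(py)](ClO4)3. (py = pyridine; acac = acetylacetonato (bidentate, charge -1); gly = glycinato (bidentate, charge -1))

(acetylacetonato)aqua(glycinato)(pyridine)niobium(V) perchlorate

The 3 perchlorate counter-ions carry a total charge of -3, so each complex ion is 3+.
Ligand charges: 1×pyridine (neutral), 1×aqua (neutral), 1×acetylacetonato (-1 each), 1×glycinato (-1 each); total -2. So Nb + (-2) = 3+, giving Nb = +5.
Ligands are named alphabetically: acetylacetonato before aqua before glycinato before pyridine.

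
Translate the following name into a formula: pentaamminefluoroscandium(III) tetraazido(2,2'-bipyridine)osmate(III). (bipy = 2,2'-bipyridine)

Cation [Sc…]: ligand charges -1, Sc(III) ⇒ ion charge 2+.
Anion [Os…]: ligand charges -4, Os(III) ⇒ ion charge 1−.

[ScF(NH3)5][Os(bipy)(N3)4]2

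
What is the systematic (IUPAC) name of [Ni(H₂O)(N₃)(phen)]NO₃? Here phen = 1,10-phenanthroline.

aquaazido(1,10-phenanthroline)nickel(II) nitrate

The 1 nitrate counter-ion carries a total charge of -1, so each complex ion is 1+.
Ligand charges: 1×azido (-1 each), 1×aqua (neutral), 1×1,10-phenanthroline (neutral); total -1. So Ni + (-1) = 1+, giving Ni = +2.
Ligands are named alphabetically: aqua before azido before phenanthroline.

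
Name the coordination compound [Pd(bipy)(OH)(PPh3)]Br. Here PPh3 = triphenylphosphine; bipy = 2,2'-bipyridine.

(2,2'-bipyridine)hydroxo(triphenylphosphine)palladium(II) bromide

The 1 bromide counter-ion carries a total charge of -1, so each complex ion is 1+.
Ligand charges: 1×hydroxo (-1 each), 1×triphenylphosphine (neutral), 1×2,2'-bipyridine (neutral); total -1. So Pd + (-1) = 1+, giving Pd = +2.
Ligands are named alphabetically: bipyridine before hydroxo before triphenylphosphine.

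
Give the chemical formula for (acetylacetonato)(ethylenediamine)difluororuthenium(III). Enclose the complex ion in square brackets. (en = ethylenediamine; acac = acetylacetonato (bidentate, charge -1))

[Ru(acac)(en)F2]

Ligands: 2 fluoro (F, -1), 1 ethylenediamine (en, neutral), 1 acetylacetonato (acac, -1). Ligand charge sum = -3.
With Ru in oxidation state +3, the complex ion is [Ru...].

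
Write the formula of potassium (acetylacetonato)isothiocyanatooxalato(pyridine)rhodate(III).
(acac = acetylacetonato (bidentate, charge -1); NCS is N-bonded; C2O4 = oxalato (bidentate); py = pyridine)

K[Rh(acac)(C2O4)(NCS)(py)]

Ligands: 1 acetylacetonato (acac, -1), 1 isothiocyanato (NCS, -1), 1 oxalato (C2O4, -2), 1 pyridine (py, neutral). Ligand charge sum = -4.
With Rh in oxidation state +3, the complex ion is [Rh...]^1−.
Charge balance with potassium (+1) requires 1 complex ion per 1 potassium.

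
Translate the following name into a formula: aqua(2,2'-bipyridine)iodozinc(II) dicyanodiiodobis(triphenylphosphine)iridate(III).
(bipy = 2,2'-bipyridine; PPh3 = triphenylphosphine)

[Zn(bipy)(H2O)I][Ir(CN)2I2(PPh3)2]

Cation [Zn…]: ligand charges -1, Zn(II) ⇒ ion charge 1+.
Anion [Ir…]: ligand charges -4, Ir(III) ⇒ ion charge 1−.
One 1+ cation balances one 1− anion.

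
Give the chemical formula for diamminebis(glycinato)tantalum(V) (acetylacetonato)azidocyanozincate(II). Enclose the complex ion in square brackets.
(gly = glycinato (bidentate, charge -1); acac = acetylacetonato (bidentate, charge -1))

[Ta(gly)2(NH3)2][Zn(acac)(CN)(N3)]3

Cation [Ta…]: ligand charges -2, Ta(V) ⇒ ion charge 3+.
Anion [Zn…]: ligand charges -3, Zn(II) ⇒ ion charge 1−.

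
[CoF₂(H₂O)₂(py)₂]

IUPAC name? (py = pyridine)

There is no counter-ion, so the complex is neutral overall.
Ligand charges: 2×fluoro (-1 each), 2×pyridine (neutral), 2×aqua (neutral); total -2. So Co + (-2) = 0, giving Co = +2.
Ligands are named alphabetically: aqua before fluoro before pyridine.

diaquadifluorobis(pyridine)cobalt(II)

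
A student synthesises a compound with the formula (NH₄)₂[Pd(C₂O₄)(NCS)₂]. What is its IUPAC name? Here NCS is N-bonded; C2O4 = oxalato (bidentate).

ammonium diisothiocyanatooxalatopalladate(II)

The 2 ammonium counter-ions carry a total charge of +2, so each complex ion is 2−.
Ligand charges: 2×isothiocyanato (-1 each), 1×oxalato (-2 each); total -4. So Pd + (-4) = 2−, giving Pd = +2.
Ligands are named alphabetically: isothiocyanato before oxalato.
The complex ion is anionic, so palladium takes the -ate form palladate(II).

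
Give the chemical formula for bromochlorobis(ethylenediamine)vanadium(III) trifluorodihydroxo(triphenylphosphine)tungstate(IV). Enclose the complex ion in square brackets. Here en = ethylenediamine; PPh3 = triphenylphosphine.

[VBrCl(en)2][WF3(OH)2(PPh3)]

Cation [V…]: ligand charges -2, V(III) ⇒ ion charge 1+.
Anion [W…]: ligand charges -5, W(IV) ⇒ ion charge 1−.
One 1+ cation balances one 1− anion.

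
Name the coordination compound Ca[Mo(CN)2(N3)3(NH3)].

calcium amminetriazidodicyanomolybdate(III)

The 1 calcium counter-ion carries a total charge of +2, so each complex ion is 2−.
Ligand charges: 2×cyano (-1 each), 1×ammine (neutral), 3×azido (-1 each); total -5. So Mo + (-5) = 2−, giving Mo = +3.
The complex ion is anionic, so molybdenum takes the -ate form molybdate(III).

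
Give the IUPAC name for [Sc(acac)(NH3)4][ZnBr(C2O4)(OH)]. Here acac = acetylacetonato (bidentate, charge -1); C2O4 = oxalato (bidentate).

Both ions are complex: the cation is named first with the plain metal name, the anion second with the -ate form; each ion's ligands are alphabetised independently.
Scandium is always +3 in its complexes; the cation's ligand charges sum to -1, so the complex cation is 2+.
A 1:1 salt means the anion carries the equal and opposite charge, 2−.
Anion: ligand charges sum to -4; for the ion to be 2−, Zn = +2.

(acetylacetonato)tetraamminescandium(III) bromohydroxooxalatozincate(II)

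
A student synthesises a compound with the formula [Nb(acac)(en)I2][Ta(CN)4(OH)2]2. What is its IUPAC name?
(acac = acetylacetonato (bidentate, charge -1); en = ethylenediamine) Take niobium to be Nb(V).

Both ions are complex: the cation is named first with the plain metal name, the anion second with the -ate form; each ion's ligands are alphabetised independently.
Nb is given as +5; the cation's ligand charges sum to -3, so the complex cation is 2+.
With 2 anions per cation, each anion must be 2/2 = 1−.
Anion: ligand charges sum to -6; for the ion to be 1−, Ta = +5.

(acetylacetonato)(ethylenediamine)diiodoniobium(V) tetracyanodihydroxotantalate(V)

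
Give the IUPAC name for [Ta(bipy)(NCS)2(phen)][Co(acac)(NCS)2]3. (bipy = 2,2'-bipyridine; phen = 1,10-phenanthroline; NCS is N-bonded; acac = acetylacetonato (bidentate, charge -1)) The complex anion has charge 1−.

(2,2'-bipyridine)diisothiocyanato(1,10-phenanthroline)tantalum(V) (acetylacetonato)diisothiocyanatocobaltate(II)

Both ions are complex: the cation is named first with the plain metal name, the anion second with the -ate form; each ion's ligands are alphabetised independently.
The complex anion is given as 1−; its ligand charges sum to -3, so Co = +2.
With 3 anions per cation, the cation must be 3×1 = 3+.
Cation: ligand charges sum to -2; for the ion to be 3+, Ta = +5.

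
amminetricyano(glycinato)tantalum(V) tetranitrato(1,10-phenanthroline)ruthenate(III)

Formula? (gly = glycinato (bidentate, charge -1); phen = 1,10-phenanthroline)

[Ta(CN)3(gly)(NH3)][Ru(NO3)4(phen)]

Cation [Ta…]: ligand charges -4, Ta(V) ⇒ ion charge 1+.
Anion [Ru…]: ligand charges -4, Ru(III) ⇒ ion charge 1−.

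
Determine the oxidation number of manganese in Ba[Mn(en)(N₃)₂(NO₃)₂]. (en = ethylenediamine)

+2

1 barium outside the brackets (+2 each) → the complex ion is 2−.
Ligand charges: 1×en neutral; 2×N3 = -2; 2×NO3 = -2; sum -4.
Mn + (-4) = 2− ⇒ Mn is +2.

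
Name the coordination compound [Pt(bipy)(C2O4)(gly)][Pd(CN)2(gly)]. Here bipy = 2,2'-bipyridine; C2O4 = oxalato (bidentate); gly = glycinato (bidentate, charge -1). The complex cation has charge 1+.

The complex cation is given as 1+; its ligand charges sum to -3, so Pt = +4.
A 1:1 salt means the anion carries the equal and opposite charge, 1−.
Anion: ligand charges sum to -3; for the ion to be 1−, Pd = +2.

(2,2'-bipyridine)(glycinato)oxalatoplatinum(IV) dicyano(glycinato)palladate(II)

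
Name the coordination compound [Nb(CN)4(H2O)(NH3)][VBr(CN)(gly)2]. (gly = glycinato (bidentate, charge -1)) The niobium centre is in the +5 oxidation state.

Both ions are complex: the cation is named first with the plain metal name, the anion second with the -ate form; each ion's ligands are alphabetised independently.
Nb is given as +5; the cation's ligand charges sum to -4, so the complex cation is 1+.
A 1:1 salt means the anion carries the equal and opposite charge, 1−.
Anion: ligand charges sum to -4; for the ion to be 1−, V = +3.

ammineaquatetracyanoniobium(V) bromocyanobis(glycinato)vanadate(III)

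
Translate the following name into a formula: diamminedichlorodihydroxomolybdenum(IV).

Ligands: 2 ammine (NH3, neutral), 2 hydroxo (OH, -1), 2 chloro (Cl, -1). Ligand charge sum = -4.
With Mo in oxidation state +4, the complex ion is [Mo...].

[MoCl2(NH3)2(OH)2]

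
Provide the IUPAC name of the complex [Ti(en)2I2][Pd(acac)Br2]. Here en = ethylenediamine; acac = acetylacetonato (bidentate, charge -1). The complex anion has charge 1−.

bis(ethylenediamine)diiodotitanium(III) (acetylacetonato)dibromopalladate(II)

Both ions are complex: the cation is named first with the plain metal name, the anion second with the -ate form; each ion's ligands are alphabetised independently.
The complex anion is given as 1−; its ligand charges sum to -3, so Pd = +2.
A 1:1 salt means the cation carries the equal and opposite charge, 1+.
Cation: ligand charges sum to -2; for the ion to be 1+, Ti = +3.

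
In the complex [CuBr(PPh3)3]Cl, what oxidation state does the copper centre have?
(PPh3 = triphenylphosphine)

+2

1 chloride outside the brackets (-1 each) → the complex ion is 1+.
Ligand charges: 3×PPh3 neutral; 1×Br = -1; sum -1.
Cu + (-1) = 1+ ⇒ Cu is +2.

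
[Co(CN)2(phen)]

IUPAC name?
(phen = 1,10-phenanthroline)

dicyano(1,10-phenanthroline)cobalt(II)

There is no counter-ion, so the complex is neutral overall.
Ligand charges: 1×1,10-phenanthroline (neutral), 2×cyano (-1 each); total -2. So Co + (-2) = 0, giving Co = +2.
Ligands are named alphabetically: cyano before phenanthroline.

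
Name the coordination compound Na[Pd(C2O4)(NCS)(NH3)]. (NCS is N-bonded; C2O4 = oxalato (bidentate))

sodium ammineisothiocyanatooxalatopalladate(II)

The 1 sodium counter-ion carries a total charge of +1, so each complex ion is 1−.
Ligand charges: 1×ammine (neutral), 1×isothiocyanato (-1 each), 1×oxalato (-2 each); total -3. So Pd + (-3) = 1−, giving Pd = +2.
Ligands are named alphabetically: ammine before isothiocyanato before oxalato.
The complex ion is anionic, so palladium takes the -ate form palladate(II).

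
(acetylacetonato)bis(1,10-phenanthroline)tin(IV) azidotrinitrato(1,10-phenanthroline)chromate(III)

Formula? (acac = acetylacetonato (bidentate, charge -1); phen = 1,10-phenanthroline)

Cation [Sn…]: ligand charges -1, Sn(IV) ⇒ ion charge 3+.
Anion [Cr…]: ligand charges -4, Cr(III) ⇒ ion charge 1−.

[Sn(acac)(phen)2][Cr(N3)(NO3)3(phen)]3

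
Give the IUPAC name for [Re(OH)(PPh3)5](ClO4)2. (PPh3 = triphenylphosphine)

The 2 perchlorate counter-ions carry a total charge of -2, so each complex ion is 2+.
Ligand charges: 1×hydroxo (-1 each), 5×triphenylphosphine (neutral); total -1. So Re + (-1) = 2+, giving Re = +3.
Ligands are named alphabetically: hydroxo before triphenylphosphine.

hydroxopentakis(triphenylphosphine)rhenium(III) perchlorate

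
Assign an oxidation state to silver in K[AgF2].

1 potassium outside the brackets (+1 each) → the complex ion is 1−.
Ligand charges: 2×F = -2; sum -2.
Ag + (-2) = 1− ⇒ Ag is +1.

+1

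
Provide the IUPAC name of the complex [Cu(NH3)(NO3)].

There is no counter-ion, so the complex is neutral overall.
Ligand charges: 1×nitrato (-1 each), 1×ammine (neutral); total -1. So Cu + (-1) = 0, giving Cu = +1.
Ligands are named alphabetically: ammine before nitrato.

amminenitratocopper(I)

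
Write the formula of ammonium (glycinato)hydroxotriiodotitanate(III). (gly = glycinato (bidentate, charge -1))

(NH4)2[Ti(gly)I3(OH)]

Ligands: 1 hydroxo (OH, -1), 1 glycinato (gly, -1), 3 iodo (I, -1). Ligand charge sum = -5.
Charge balance with ammonium (+1) requires 1 complex ion per 2 ammonium.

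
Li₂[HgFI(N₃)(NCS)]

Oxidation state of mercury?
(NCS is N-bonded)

+2

2 lithium outside the brackets (+1 each) → the complex ion is 2−.
Ligand charges: 1×N3 = -1; 1×NCS = -1; 1×F = -1; 1×I = -1; sum -4.
Hg + (-4) = 2− ⇒ Hg is +2.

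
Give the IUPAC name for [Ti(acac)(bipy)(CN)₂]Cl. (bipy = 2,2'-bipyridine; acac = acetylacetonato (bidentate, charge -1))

The 1 chloride counter-ion carries a total charge of -1, so each complex ion is 1+.
Ligand charges: 1×2,2'-bipyridine (neutral), 2×cyano (-1 each), 1×acetylacetonato (-1 each); total -3. So Ti + (-3) = 1+, giving Ti = +4.
Ligands are named alphabetically: acetylacetonato before bipyridine before cyano.

(acetylacetonato)(2,2'-bipyridine)dicyanotitanium(IV) chloride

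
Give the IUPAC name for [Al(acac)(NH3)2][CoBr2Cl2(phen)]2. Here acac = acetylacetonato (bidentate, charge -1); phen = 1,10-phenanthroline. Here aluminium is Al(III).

Al is given as +3; the cation's ligand charges sum to -1, so the complex cation is 2+.
With 2 anions per cation, each anion must be 2/2 = 1−.
Anion: ligand charges sum to -4; for the ion to be 1−, Co = +3.

(acetylacetonato)diamminealuminium(III) dibromodichloro(1,10-phenanthroline)cobaltate(III)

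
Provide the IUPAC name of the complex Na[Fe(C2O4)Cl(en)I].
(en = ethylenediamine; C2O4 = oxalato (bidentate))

The 1 sodium counter-ion carries a total charge of +1, so each complex ion is 1−.
Ligand charges: 1×ethylenediamine (neutral), 1×iodo (-1 each), 1×oxalato (-2 each), 1×chloro (-1 each); total -4. So Fe + (-4) = 1−, giving Fe = +3.
Ligands are named alphabetically: chloro before ethylenediamine before iodo before oxalato.
The complex ion is anionic, so iron takes the -ate form ferrate(III).

sodium chloro(ethylenediamine)iodooxalatoferrate(III)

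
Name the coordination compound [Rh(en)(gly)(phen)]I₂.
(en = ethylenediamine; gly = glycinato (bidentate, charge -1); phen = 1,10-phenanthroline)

The 2 iodide counter-ions carry a total charge of -2, so each complex ion is 2+.
Ligand charges: 1×ethylenediamine (neutral), 1×glycinato (-1 each), 1×1,10-phenanthroline (neutral); total -1. So Rh + (-1) = 2+, giving Rh = +3.
Ligands are named alphabetically: ethylenediamine before glycinato before phenanthroline.

(ethylenediamine)(glycinato)(1,10-phenanthroline)rhodium(III) iodide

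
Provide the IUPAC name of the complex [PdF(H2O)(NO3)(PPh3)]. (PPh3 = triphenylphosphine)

There is no counter-ion, so the complex is neutral overall.
Ligand charges: 1×fluoro (-1 each), 1×nitrato (-1 each), 1×triphenylphosphine (neutral), 1×aqua (neutral); total -2. So Pd + (-2) = 0, giving Pd = +2.
Ligands are named alphabetically: aqua before fluoro before nitrato before triphenylphosphine.

aquafluoronitrato(triphenylphosphine)palladium(II)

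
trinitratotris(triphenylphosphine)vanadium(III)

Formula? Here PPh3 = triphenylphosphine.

Ligands: 3 nitrato (NO3, -1), 3 triphenylphosphine (PPh3, neutral). Ligand charge sum = -3.
With V in oxidation state +3, the complex ion is [V...].

[V(NO3)3(PPh3)3]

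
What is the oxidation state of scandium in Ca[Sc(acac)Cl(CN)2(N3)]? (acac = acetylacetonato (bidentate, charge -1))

+3

1 calcium outside the brackets (+2 each) → the complex ion is 2−.
Ligand charges: 1×N3 = -1; 2×CN = -2; 1×acac = -1; 1×Cl = -1; sum -5.
Sc + (-5) = 2− ⇒ Sc is +3.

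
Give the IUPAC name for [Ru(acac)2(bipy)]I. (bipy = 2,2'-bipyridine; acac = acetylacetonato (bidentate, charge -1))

bis(acetylacetonato)(2,2'-bipyridine)ruthenium(III) iodide

The 1 iodide counter-ion carries a total charge of -1, so each complex ion is 1+.
Ligand charges: 1×2,2'-bipyridine (neutral), 2×acetylacetonato (-1 each); total -2. So Ru + (-2) = 1+, giving Ru = +3.
Ligands are named alphabetically: acetylacetonato before bipyridine.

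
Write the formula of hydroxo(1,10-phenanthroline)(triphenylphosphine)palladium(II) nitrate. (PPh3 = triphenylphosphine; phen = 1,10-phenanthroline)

Ligands: 1 hydroxo (OH, -1), 1 triphenylphosphine (PPh3, neutral), 1 1,10-phenanthroline (phen, neutral). Ligand charge sum = -1.
Charge balance with nitrate (-1) requires 1 complex ion per 1 nitrate.

[Pd(OH)(phen)(PPh3)]NO3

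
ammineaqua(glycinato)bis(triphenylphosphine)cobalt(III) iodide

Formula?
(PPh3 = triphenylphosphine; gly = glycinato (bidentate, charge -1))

[Co(gly)(H2O)(NH3)(PPh3)2]I2

Ligands: 1 aqua (H2O, neutral), 1 ammine (NH3, neutral), 2 triphenylphosphine (PPh3, neutral), 1 glycinato (gly, -1). Ligand charge sum = -1.
With Co in oxidation state +3, the complex ion is [Co...]^2+.
Charge balance with iodide (-1) requires 1 complex ion per 2 iodide.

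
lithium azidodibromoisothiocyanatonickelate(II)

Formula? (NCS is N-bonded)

Li2[NiBr2(N3)(NCS)]

Ligands: 1 azido (N3, -1), 1 isothiocyanato (NCS, -1), 2 bromo (Br, -1). Ligand charge sum = -4.
With Ni in oxidation state +2, the complex ion is [Ni...]^2−.
Charge balance with lithium (+1) requires 1 complex ion per 2 lithium.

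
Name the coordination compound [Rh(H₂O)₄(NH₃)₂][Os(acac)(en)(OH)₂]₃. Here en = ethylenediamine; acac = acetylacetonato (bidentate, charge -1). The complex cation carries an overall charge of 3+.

diamminetetraaquarhodium(III) (acetylacetonato)(ethylenediamine)dihydroxoosmate(II)

The complex cation is given as 3+; its ligand charges sum to 0, so Rh = +3.
With 3 anions per cation, each anion must be 3/3 = 1−.
Anion: ligand charges sum to -3; for the ion to be 1−, Os = +2.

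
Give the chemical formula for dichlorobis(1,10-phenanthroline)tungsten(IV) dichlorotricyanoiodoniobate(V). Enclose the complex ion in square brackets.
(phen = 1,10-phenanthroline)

Cation [W…]: ligand charges -2, W(IV) ⇒ ion charge 2+.
Anion [Nb…]: ligand charges -6, Nb(V) ⇒ ion charge 1−.
One 2+ cation requires 2 of the 1− anion.

[WCl2(phen)2][NbCl2(CN)3I]2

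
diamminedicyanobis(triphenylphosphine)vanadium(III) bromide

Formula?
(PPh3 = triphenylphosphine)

Ligands: 2 triphenylphosphine (PPh3, neutral), 2 cyano (CN, -1), 2 ammine (NH3, neutral). Ligand charge sum = -2.
With V in oxidation state +3, the complex ion is [V...]^1+.
Charge balance with bromide (-1) requires 1 complex ion per 1 bromide.

[V(CN)2(NH3)2(PPh3)2]Br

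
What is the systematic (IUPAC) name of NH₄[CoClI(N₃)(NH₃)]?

The 1 ammonium counter-ion carries a total charge of +1, so each complex ion is 1−.
Ligand charges: 1×ammine (neutral), 1×iodo (-1 each), 1×chloro (-1 each), 1×azido (-1 each); total -3. So Co + (-3) = 1−, giving Co = +2.
Ligands are named alphabetically: ammine before azido before chloro before iodo.
The complex ion is anionic, so cobalt takes the -ate form cobaltate(II).

ammonium ammineazidochloroiodocobaltate(II)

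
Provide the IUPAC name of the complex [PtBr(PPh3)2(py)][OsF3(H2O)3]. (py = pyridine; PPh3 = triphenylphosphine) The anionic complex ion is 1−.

bromo(pyridine)bis(triphenylphosphine)platinum(II) triaquatrifluoroosmate(II)

Both ions are complex: the cation is named first with the plain metal name, the anion second with the -ate form; each ion's ligands are alphabetised independently.
The complex anion is given as 1−; its ligand charges sum to -3, so Os = +2.
A 1:1 salt means the cation carries the equal and opposite charge, 1+.
Cation: ligand charges sum to -1; for the ion to be 1+, Pt = +2.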